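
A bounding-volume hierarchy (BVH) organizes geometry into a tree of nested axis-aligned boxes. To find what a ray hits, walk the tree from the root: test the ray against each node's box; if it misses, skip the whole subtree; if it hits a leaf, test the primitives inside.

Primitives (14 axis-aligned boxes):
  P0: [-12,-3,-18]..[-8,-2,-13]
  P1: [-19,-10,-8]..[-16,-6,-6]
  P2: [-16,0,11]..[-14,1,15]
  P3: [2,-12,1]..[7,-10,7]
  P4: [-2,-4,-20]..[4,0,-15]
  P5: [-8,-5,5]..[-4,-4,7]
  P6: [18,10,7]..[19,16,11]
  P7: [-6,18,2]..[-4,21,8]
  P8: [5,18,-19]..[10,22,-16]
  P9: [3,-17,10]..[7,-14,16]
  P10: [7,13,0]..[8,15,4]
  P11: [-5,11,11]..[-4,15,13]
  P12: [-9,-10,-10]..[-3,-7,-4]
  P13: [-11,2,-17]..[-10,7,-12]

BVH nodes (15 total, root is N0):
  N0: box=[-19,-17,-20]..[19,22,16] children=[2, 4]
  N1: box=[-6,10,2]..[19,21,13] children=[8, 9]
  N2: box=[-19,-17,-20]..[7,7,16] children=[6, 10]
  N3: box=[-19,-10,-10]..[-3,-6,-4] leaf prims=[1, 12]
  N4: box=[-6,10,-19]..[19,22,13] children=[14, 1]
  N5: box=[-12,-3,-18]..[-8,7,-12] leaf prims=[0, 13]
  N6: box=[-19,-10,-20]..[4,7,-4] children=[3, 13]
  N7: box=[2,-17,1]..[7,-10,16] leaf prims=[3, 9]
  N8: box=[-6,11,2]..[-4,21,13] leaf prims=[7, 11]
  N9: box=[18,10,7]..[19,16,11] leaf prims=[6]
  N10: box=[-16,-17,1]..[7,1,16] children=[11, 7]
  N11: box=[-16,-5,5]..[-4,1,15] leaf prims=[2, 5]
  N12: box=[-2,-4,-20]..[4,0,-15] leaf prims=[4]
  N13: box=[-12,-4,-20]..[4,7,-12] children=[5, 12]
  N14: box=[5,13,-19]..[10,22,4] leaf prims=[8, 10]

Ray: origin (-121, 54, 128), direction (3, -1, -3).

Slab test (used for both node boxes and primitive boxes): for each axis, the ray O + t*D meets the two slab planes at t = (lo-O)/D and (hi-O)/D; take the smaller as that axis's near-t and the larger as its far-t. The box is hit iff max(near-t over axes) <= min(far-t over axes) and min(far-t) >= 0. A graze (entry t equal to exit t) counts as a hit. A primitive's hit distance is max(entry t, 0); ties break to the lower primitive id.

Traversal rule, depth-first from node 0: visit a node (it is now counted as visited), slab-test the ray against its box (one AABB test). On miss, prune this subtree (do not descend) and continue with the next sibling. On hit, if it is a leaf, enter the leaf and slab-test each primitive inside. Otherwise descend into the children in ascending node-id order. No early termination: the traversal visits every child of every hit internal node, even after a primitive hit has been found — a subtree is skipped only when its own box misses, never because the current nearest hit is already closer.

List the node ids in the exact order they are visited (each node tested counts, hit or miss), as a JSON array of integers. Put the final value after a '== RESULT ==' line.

Traverse from the root:
N0 x:[34,140/3] y:[32,71] z:[112/3,148/3] -> hit [112/3,140/3], descend [2, 4]
  N2 x:[34,128/3] y:[47,71] z:[112/3,148/3] -> miss, prune
  N4 x:[115/3,140/3] y:[32,44] z:[115/3,49] -> hit [115/3,44], descend [1, 14]
    N1 x:[115/3,140/3] y:[33,44] z:[115/3,42] -> hit [115/3,42], descend [8, 9]
      N8 x:[115/3,39] y:[33,43] z:[115/3,42] -> hit [115/3,39] leaf, test {P7(miss), P11@t=39}
      N9 x:[139/3,140/3] y:[38,44] z:[39,121/3] -> miss, prune
    N14 x:[42,131/3] y:[32,41] z:[124/3,49] -> miss, prune

7 AABB tests over nodes [0, 2, 4, 1, 8, 9, 14]; 1 leaf entered; closest P11.

== RESULT ==
[0, 2, 4, 1, 8, 9, 14]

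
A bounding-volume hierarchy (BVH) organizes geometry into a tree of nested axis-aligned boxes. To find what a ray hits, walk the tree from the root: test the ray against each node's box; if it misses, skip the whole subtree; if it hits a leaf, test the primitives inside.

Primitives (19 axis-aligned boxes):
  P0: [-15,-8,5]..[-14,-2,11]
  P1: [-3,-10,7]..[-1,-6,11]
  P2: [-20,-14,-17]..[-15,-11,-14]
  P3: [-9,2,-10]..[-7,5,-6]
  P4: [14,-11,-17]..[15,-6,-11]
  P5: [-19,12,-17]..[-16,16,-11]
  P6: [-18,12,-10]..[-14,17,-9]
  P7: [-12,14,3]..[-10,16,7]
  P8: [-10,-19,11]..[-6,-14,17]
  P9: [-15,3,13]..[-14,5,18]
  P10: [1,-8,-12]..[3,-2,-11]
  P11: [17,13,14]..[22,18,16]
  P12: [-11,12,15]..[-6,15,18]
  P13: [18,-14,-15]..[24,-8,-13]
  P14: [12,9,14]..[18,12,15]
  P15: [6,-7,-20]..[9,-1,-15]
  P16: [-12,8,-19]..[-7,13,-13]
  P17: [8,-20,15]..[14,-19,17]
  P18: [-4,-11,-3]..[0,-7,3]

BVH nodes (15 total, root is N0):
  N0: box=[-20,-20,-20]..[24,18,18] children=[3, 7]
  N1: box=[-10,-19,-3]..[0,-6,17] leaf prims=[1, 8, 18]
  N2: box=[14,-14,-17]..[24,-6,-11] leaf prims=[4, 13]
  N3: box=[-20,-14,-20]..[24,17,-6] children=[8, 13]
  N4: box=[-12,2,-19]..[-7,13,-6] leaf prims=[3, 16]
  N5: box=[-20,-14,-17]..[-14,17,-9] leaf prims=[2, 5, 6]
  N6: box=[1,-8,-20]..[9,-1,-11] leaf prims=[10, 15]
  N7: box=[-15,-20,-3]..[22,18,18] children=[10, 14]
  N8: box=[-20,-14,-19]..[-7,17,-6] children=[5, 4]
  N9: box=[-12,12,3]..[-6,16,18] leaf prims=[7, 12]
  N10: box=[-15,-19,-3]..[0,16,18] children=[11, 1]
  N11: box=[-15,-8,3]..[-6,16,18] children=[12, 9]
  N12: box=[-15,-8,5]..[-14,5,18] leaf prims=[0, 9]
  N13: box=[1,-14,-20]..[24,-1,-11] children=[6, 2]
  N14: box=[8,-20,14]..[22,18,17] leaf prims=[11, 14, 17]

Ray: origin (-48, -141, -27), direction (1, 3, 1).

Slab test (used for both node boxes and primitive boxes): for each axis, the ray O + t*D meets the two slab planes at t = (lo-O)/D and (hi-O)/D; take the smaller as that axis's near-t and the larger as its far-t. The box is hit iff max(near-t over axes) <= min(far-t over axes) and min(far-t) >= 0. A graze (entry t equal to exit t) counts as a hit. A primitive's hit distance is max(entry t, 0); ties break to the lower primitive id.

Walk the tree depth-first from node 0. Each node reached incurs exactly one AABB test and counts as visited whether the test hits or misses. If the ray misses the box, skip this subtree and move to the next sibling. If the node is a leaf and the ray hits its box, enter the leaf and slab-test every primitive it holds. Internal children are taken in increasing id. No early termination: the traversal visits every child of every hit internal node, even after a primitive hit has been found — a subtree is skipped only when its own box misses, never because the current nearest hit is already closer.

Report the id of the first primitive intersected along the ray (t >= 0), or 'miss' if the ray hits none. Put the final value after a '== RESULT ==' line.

Walk:
N0 x:[28,72] y:[121/3,53] z:[7,45] -> hit [121/3,45], descend [3, 7]
  N3 x:[28,72] y:[127/3,158/3] z:[7,21] -> miss, prune
  N7 x:[33,70] y:[121/3,53] z:[24,45] -> hit [121/3,45], descend [10, 14]
    N10 x:[33,48] y:[122/3,157/3] z:[24,45] -> hit [122/3,45], descend [1, 11]
      N1 x:[38,48] y:[122/3,45] z:[24,44] -> hit [122/3,44] leaf, test {P1(miss), P8@t=122/3, P18(miss)}
      N11 x:[33,42] y:[133/3,157/3] z:[30,45] -> miss, prune
    N14 x:[56,70] y:[121/3,53] z:[41,44] -> miss, prune

Visited [0, 3, 7, 10, 1, 11, 14]. Tests: 7 box, 1 leaf. Nearest: P8.

== RESULT ==
8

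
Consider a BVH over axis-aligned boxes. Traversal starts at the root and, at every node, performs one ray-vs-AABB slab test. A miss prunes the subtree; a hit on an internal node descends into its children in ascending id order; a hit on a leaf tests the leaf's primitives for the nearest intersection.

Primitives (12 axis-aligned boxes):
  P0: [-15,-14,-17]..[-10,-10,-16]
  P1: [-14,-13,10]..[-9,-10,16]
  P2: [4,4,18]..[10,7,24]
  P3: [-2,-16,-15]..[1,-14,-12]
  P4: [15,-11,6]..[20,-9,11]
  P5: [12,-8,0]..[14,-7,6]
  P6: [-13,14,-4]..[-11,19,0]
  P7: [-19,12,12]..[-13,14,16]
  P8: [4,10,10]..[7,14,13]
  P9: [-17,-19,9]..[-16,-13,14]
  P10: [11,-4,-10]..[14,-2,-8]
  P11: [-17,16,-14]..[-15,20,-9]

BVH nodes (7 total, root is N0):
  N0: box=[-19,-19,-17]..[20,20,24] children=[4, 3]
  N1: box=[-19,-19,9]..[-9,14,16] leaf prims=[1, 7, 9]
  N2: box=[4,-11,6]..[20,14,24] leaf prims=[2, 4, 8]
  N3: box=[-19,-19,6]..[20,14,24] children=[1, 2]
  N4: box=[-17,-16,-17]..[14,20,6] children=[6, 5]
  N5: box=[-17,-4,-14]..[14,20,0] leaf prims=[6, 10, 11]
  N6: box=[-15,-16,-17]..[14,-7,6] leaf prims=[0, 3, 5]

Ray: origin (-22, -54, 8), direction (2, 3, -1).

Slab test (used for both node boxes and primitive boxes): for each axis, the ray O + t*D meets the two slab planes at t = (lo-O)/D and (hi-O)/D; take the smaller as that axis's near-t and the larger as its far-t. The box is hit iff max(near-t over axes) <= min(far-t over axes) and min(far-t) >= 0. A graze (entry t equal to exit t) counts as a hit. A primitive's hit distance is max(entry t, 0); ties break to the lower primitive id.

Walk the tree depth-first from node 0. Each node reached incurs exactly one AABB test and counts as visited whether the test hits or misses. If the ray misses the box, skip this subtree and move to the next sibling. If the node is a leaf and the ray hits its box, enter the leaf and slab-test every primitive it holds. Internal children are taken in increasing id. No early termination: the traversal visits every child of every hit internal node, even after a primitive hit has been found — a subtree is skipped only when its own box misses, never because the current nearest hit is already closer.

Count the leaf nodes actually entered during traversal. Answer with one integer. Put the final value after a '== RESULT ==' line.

Traverse from the root:
N0 x:[3/2,21] y:[35/3,74/3] z:[-16,25] -> hit [35/3,21], descend [3, 4]
  N3 x:[3/2,21] y:[35/3,68/3] z:[-16,2] -> miss, prune
  N4 x:[5/2,18] y:[38/3,74/3] z:[2,25] -> hit [38/3,18], descend [5, 6]
    N5 x:[5/2,18] y:[50/3,74/3] z:[8,22] -> hit [50/3,18] leaf, test {P6(miss), P10@t=50/3, P11(miss)}
    N6 x:[7/2,18] y:[38/3,47/3] z:[2,25] -> hit [38/3,47/3] leaf, test {P0(miss), P3(miss), P5(miss)}

order=[0, 3, 4, 5, 6]  |boxes|=5  |leaves|=2  hit=P10

== RESULT ==
2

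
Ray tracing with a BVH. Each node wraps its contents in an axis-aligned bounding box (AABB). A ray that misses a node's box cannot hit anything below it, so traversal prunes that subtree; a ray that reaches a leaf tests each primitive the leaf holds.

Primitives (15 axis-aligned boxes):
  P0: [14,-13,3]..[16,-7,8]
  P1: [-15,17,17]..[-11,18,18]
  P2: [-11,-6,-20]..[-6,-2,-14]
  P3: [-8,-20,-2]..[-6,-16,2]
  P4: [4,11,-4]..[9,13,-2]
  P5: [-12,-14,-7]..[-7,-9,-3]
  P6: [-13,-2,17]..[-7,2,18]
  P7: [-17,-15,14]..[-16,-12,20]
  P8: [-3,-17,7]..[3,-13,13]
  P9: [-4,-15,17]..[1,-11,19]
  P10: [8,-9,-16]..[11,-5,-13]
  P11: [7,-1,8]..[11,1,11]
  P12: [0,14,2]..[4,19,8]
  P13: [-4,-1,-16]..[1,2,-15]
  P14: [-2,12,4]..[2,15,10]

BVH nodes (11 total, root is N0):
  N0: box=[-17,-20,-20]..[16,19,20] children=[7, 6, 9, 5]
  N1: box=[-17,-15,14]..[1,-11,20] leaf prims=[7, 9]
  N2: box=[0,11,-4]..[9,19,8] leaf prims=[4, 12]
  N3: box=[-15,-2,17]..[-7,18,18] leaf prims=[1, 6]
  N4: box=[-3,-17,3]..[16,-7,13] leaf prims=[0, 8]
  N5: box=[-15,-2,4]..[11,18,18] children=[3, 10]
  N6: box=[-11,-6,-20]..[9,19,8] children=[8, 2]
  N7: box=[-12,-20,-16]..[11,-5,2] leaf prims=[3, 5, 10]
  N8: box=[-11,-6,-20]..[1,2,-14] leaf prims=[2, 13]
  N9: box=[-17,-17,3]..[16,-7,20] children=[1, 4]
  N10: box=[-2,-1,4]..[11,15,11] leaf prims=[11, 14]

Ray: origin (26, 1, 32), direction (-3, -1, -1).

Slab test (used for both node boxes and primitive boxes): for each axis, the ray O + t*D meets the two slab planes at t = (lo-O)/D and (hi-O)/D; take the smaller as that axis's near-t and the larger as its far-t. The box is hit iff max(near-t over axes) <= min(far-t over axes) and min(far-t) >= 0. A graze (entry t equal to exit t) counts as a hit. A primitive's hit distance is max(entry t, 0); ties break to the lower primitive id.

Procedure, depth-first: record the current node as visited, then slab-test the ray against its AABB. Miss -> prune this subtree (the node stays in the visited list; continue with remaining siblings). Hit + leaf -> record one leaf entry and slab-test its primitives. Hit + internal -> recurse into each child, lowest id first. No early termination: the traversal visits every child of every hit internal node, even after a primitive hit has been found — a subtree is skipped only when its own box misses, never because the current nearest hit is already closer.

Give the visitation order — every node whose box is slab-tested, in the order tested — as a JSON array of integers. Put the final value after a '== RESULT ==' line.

Walk:
N0 x:[10/3,43/3] y:[-18,21] z:[12,52] -> hit [12,43/3], descend [5, 6, 7, 9]
  N5 x:[5,41/3] y:[-17,3] z:[14,28] -> miss, prune
  N6 x:[17/3,37/3] y:[-18,7] z:[24,52] -> miss, prune
  N7 x:[5,38/3] y:[6,21] z:[30,48] -> miss, prune
  N9 x:[10/3,43/3] y:[8,18] z:[12,29] -> hit [12,43/3], descend [1, 4]
    N1 x:[25/3,43/3] y:[12,16] z:[12,18] -> hit [12,43/3] leaf, test {P7@t=14, P9(miss)}
    N4 x:[10/3,29/3] y:[8,18] z:[19,29] -> miss, prune

Summary -> nodes [0, 5, 6, 7, 9, 1, 4]; box-tests=7; leaf-entries=1; first=P7

== RESULT ==
[0, 5, 6, 7, 9, 1, 4]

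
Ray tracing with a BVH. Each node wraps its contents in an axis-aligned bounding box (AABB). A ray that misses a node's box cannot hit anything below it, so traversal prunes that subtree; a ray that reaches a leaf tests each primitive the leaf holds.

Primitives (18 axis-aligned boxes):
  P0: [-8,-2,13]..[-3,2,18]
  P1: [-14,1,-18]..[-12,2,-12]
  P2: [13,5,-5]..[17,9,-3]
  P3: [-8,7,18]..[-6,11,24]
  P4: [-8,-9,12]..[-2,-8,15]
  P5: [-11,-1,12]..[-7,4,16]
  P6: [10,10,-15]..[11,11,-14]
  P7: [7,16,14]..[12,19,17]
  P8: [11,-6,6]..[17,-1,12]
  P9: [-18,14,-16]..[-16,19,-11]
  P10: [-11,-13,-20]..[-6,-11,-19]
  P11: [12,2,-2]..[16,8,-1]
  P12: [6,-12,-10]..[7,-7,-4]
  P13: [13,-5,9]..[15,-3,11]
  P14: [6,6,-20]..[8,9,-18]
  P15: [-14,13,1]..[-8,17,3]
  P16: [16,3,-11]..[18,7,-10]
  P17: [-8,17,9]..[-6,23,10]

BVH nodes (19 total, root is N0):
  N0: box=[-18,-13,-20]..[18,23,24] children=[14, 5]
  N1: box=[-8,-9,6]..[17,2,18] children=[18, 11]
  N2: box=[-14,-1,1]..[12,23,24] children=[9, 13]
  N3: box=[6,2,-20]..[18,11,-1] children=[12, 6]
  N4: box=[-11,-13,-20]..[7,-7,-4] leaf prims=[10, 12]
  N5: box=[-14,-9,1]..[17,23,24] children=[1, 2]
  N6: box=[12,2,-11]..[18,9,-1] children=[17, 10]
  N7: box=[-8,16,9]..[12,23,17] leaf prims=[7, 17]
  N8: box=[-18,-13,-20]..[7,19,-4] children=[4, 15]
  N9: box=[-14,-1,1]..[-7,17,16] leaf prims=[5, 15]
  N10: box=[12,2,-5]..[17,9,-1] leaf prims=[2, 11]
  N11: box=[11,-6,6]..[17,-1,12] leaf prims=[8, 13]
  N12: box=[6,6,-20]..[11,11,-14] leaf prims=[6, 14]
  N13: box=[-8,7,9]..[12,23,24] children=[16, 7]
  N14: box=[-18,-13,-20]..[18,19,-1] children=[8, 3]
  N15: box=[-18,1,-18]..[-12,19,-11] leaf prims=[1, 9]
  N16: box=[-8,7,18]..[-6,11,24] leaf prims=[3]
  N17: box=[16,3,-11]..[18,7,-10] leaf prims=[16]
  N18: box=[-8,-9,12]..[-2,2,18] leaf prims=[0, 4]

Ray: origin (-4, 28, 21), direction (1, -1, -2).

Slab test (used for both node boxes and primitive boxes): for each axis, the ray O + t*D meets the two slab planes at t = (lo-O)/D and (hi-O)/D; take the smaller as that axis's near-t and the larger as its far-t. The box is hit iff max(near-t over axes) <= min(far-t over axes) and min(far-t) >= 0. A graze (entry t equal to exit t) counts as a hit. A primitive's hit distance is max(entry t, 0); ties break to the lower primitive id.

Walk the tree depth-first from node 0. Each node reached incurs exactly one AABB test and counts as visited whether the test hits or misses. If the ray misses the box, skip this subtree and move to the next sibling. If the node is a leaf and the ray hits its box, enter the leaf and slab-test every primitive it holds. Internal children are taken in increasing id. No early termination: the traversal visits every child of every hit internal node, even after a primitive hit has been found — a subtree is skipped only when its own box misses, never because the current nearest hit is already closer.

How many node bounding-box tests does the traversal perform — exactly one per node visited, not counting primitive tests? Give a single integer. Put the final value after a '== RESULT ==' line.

Traverse from the root:
N0 x:[-14,22] y:[5,41] z:[-3/2,41/2] -> hit [5,41/2], descend [5, 14]
  N5 x:[-10,21] y:[5,37] z:[-3/2,10] -> hit [5,10], descend [1, 2]
    N1 x:[-4,21] y:[26,37] z:[3/2,15/2] -> miss, prune
    N2 x:[-10,16] y:[5,29] z:[-3/2,10] -> hit [5,10], descend [9, 13]
      N9 x:[-10,-3] y:[11,29] z:[5/2,10] -> miss, prune
      N13 x:[-4,16] y:[5,21] z:[-3/2,6] -> hit [5,6], descend [7, 16]
        N7 x:[-4,16] y:[5,12] z:[2,6] -> hit [5,6] leaf, test {P7(miss), P17(miss)}
        N16 x:[-4,-2] y:[17,21] z:[-3/2,3/2] -> miss, prune
  N14 x:[-14,22] y:[9,41] z:[11,41/2] -> hit [11,41/2], descend [3, 8]
    N3 x:[10,22] y:[17,26] z:[11,41/2] -> hit [17,41/2], descend [6, 12]
      N6 x:[16,22] y:[19,26] z:[11,16] -> miss, prune
      N12 x:[10,15] y:[17,22] z:[35/2,41/2] -> miss, prune
    N8 x:[-14,11] y:[9,41] z:[25/2,41/2] -> miss, prune

13 AABB tests over nodes [0, 5, 1, 2, 9, 13, 7, 16, 14, 3, 6, 12, 8]; 1 leaf entered; closest miss.

== RESULT ==
13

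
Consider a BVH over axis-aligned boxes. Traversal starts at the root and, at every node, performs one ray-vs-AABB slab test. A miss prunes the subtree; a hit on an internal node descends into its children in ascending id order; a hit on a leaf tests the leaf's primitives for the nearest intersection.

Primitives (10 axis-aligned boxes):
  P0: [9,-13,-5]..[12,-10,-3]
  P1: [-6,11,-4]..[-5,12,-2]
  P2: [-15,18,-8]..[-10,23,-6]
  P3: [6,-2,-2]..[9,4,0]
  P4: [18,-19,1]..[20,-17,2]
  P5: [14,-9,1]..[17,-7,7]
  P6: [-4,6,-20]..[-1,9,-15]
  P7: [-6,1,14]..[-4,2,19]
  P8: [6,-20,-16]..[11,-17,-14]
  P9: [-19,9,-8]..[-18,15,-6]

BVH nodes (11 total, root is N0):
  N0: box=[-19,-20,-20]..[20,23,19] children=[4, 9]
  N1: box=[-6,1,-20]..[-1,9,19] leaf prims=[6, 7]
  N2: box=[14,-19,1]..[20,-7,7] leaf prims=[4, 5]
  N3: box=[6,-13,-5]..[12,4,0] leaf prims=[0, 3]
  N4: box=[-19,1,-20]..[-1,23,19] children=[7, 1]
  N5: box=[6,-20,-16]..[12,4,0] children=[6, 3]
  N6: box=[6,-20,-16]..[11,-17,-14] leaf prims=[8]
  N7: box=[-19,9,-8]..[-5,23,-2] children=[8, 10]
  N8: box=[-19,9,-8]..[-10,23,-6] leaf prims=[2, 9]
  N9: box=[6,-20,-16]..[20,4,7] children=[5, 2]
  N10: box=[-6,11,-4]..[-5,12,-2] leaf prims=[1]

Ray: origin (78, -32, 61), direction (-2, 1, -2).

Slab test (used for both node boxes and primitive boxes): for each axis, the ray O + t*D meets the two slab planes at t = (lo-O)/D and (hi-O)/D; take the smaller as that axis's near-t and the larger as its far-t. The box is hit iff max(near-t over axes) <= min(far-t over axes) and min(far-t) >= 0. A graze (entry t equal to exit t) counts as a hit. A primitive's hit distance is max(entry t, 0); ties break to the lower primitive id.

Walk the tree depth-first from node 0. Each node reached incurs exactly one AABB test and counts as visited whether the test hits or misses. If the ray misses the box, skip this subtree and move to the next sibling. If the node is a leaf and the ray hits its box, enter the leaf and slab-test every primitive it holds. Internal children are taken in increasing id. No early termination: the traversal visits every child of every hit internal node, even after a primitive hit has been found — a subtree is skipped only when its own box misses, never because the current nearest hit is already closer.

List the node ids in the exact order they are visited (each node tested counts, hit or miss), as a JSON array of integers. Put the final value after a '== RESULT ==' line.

Traverse from the root:
N0 x:[29,97/2] y:[12,55] z:[21,81/2] -> hit [29,81/2], descend [4, 9]
  N4 x:[79/2,97/2] y:[33,55] z:[21,81/2] -> hit [79/2,81/2], descend [1, 7]
    N1 x:[79/2,42] y:[33,41] z:[21,81/2] -> hit [79/2,81/2] leaf, test {P6@t=79/2, P7(miss)}
    N7 x:[83/2,97/2] y:[41,55] z:[63/2,69/2] -> miss, prune
  N9 x:[29,36] y:[12,36] z:[27,77/2] -> hit [29,36], descend [2, 5]
    N2 x:[29,32] y:[13,25] z:[27,30] -> miss, prune
    N5 x:[33,36] y:[12,36] z:[61/2,77/2] -> hit [33,36], descend [3, 6]
      N3 x:[33,36] y:[19,36] z:[61/2,33] -> hit [33,33] leaf, test {P0(miss), P3(miss)}
      N6 x:[67/2,36] y:[12,15] z:[75/2,77/2] -> miss, prune

order=[0, 4, 1, 7, 9, 2, 5, 3, 6]  |boxes|=9  |leaves|=2  hit=P6

== RESULT ==
[0, 4, 1, 7, 9, 2, 5, 3, 6]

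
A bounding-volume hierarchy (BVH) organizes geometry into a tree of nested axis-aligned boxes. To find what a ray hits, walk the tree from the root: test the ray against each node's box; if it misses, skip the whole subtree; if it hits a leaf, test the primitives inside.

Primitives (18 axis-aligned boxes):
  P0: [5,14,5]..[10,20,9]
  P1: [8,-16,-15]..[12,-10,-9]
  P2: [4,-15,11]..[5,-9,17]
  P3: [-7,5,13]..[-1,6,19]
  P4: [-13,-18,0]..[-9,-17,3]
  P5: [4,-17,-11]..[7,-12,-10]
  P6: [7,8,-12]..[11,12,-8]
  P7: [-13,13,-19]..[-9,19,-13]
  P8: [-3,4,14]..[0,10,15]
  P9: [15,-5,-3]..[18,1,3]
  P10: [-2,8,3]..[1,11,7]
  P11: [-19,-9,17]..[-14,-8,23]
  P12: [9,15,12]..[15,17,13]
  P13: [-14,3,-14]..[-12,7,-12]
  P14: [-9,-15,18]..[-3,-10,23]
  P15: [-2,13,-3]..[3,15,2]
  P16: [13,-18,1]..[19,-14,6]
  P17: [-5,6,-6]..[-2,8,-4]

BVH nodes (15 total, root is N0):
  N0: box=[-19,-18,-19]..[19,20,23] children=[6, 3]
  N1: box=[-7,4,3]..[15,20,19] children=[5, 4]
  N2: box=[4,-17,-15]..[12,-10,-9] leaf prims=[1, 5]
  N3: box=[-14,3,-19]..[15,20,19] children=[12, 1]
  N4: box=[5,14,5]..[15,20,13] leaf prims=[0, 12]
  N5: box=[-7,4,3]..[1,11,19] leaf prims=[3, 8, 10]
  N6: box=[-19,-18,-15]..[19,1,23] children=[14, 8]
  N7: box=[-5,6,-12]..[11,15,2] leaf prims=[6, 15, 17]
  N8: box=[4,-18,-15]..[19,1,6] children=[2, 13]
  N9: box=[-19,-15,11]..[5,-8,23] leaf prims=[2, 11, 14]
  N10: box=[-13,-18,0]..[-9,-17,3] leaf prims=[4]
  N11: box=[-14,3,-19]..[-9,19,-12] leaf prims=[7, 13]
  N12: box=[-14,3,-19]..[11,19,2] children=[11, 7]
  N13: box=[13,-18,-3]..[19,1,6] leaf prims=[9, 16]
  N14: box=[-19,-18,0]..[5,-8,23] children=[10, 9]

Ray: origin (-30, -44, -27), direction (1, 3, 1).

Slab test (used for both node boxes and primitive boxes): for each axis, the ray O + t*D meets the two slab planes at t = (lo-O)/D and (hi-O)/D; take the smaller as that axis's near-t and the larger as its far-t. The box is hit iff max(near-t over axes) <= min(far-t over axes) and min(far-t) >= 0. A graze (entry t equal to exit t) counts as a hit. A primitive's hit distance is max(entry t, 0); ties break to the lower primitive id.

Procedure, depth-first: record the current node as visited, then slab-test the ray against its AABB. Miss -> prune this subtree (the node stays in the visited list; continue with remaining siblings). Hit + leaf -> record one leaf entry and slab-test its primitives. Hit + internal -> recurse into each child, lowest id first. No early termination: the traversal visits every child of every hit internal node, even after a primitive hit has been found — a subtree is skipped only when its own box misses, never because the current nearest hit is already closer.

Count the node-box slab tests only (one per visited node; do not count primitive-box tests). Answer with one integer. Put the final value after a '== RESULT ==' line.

Traverse from the root:
N0 x:[11,49] y:[26/3,64/3] z:[8,50] -> hit [11,64/3], descend [3, 6]
  N3 x:[16,45] y:[47/3,64/3] z:[8,46] -> hit [16,64/3], descend [1, 12]
    N1 x:[23,45] y:[16,64/3] z:[30,46] -> miss, prune
    N12 x:[16,41] y:[47/3,21] z:[8,29] -> hit [16,21], descend [7, 11]
      N7 x:[25,41] y:[50/3,59/3] z:[15,29] -> miss, prune
      N11 x:[16,21] y:[47/3,21] z:[8,15] -> miss, prune
  N6 x:[11,49] y:[26/3,15] z:[12,50] -> hit [12,15], descend [8, 14]
    N8 x:[34,49] y:[26/3,15] z:[12,33] -> miss, prune
    N14 x:[11,35] y:[26/3,12] z:[27,50] -> miss, prune

9 AABB tests over nodes [0, 3, 1, 12, 7, 11, 6, 8, 14]; 0 leaves entered; closest miss.

== RESULT ==
9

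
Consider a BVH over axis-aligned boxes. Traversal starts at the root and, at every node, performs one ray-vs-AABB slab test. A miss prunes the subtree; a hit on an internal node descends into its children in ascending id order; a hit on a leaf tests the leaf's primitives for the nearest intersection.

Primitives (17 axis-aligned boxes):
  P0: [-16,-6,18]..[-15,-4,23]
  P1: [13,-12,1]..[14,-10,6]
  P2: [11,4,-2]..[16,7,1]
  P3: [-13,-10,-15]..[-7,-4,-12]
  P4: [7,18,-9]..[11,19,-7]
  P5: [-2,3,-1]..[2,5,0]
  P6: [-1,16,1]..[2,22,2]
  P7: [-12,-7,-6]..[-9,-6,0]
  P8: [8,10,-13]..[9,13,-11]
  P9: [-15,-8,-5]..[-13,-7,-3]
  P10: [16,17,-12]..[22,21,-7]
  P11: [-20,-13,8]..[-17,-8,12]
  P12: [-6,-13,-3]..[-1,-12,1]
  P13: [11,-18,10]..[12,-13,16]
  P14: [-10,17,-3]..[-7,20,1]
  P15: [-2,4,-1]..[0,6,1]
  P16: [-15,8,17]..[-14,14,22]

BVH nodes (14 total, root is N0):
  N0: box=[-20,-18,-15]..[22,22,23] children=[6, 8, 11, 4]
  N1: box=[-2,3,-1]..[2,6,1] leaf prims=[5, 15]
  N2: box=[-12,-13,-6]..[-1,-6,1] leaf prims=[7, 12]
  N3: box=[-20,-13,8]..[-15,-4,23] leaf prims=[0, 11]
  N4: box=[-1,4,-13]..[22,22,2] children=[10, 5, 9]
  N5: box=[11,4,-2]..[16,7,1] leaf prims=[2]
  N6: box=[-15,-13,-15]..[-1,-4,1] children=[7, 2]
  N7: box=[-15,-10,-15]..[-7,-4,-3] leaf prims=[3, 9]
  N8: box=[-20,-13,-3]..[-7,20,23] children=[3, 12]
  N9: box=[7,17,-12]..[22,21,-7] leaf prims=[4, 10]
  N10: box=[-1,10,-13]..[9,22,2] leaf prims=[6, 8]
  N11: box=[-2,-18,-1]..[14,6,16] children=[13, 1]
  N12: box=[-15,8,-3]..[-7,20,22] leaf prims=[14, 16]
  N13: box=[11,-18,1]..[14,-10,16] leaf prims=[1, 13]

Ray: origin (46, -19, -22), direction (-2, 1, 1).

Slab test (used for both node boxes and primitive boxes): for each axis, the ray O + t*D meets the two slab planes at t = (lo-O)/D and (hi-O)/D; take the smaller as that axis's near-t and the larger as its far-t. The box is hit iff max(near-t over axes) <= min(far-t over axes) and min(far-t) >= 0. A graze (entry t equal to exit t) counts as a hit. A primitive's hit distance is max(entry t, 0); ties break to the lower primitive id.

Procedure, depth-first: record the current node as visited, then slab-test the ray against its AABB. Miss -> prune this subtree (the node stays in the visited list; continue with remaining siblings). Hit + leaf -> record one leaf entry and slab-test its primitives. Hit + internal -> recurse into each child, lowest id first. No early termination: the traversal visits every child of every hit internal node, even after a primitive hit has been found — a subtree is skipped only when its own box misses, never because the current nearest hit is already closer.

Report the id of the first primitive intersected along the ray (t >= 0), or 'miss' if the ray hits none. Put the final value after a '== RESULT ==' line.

Traverse from the root:
N0 x:[12,33] y:[1,41] z:[7,45] -> hit [12,33], descend [4, 6, 8, 11]
  N4 x:[12,47/2] y:[23,41] z:[9,24] -> hit [23,47/2], descend [5, 9, 10]
    N5 x:[15,35/2] y:[23,26] z:[20,23] -> miss, prune
    N9 x:[12,39/2] y:[36,40] z:[10,15] -> miss, prune
    N10 x:[37/2,47/2] y:[29,41] z:[9,24] -> miss, prune
  N6 x:[47/2,61/2] y:[6,15] z:[7,23] -> miss, prune
  N8 x:[53/2,33] y:[6,39] z:[19,45] -> hit [53/2,33], descend [3, 12]
    N3 x:[61/2,33] y:[6,15] z:[30,45] -> miss, prune
    N12 x:[53/2,61/2] y:[27,39] z:[19,44] -> hit [27,61/2] leaf, test {P14(miss), P16(miss)}
  N11 x:[16,24] y:[1,25] z:[21,38] -> hit [21,24], descend [1, 13]
    N1 x:[22,24] y:[22,25] z:[21,23] -> hit [22,23] leaf, test {P5@t=22, P15@t=23}
    N13 x:[16,35/2] y:[1,9] z:[23,38] -> miss, prune

12 AABB tests over nodes [0, 4, 5, 9, 10, 6, 8, 3, 12, 11, 1, 13]; 2 leaves entered; closest P5.

== RESULT ==
5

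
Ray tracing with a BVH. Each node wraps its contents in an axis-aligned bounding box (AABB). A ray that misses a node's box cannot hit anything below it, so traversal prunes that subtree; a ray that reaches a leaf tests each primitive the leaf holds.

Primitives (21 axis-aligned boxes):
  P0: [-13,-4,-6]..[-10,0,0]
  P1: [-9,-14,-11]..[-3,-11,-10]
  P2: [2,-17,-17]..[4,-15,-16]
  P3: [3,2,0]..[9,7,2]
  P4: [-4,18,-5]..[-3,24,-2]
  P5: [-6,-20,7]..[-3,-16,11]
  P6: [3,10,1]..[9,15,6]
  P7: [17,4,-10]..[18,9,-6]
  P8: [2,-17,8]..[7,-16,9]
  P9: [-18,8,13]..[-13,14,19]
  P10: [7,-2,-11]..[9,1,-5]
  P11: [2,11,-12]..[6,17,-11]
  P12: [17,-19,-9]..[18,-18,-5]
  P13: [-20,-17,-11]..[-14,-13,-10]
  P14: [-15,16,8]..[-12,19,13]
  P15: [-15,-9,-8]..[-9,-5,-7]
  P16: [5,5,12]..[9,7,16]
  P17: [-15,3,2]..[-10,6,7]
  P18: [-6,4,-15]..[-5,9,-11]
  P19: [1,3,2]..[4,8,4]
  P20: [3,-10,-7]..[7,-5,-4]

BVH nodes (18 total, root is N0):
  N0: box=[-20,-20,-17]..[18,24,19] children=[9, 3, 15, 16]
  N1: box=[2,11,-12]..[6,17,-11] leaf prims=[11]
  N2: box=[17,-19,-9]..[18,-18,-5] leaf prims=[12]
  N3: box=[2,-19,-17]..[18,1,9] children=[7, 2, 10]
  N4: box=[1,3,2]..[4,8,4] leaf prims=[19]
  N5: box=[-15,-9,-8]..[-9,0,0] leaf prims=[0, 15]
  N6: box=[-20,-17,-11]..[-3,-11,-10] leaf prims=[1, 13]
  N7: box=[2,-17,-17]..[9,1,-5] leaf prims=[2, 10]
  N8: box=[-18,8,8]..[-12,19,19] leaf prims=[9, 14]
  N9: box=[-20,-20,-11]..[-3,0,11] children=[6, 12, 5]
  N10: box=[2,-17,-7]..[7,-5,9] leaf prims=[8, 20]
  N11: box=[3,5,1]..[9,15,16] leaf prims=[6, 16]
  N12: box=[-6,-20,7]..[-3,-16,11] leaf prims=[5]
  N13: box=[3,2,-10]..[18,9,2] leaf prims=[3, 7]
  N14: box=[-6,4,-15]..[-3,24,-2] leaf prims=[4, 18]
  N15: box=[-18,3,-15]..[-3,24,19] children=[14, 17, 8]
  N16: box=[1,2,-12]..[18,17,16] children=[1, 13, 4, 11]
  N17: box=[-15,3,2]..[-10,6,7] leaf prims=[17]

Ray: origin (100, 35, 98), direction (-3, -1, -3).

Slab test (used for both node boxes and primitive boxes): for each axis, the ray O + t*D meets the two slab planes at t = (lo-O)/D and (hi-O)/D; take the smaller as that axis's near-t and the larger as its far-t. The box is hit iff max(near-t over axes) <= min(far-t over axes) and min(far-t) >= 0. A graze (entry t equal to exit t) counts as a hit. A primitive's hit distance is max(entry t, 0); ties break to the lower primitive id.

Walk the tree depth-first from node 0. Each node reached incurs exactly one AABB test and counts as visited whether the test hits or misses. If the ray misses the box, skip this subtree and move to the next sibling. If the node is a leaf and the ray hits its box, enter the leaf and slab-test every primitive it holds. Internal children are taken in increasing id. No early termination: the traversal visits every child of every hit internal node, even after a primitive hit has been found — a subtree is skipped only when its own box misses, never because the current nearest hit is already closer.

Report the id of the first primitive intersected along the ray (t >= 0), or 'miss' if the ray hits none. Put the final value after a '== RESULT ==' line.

Walk:
N0 x:[82/3,40] y:[11,55] z:[79/3,115/3] -> hit [82/3,115/3], descend [3, 9, 15, 16]
  N3 x:[82/3,98/3] y:[34,54] z:[89/3,115/3] -> miss, prune
  N9 x:[103/3,40] y:[35,55] z:[29,109/3] -> hit [35,109/3], descend [5, 6, 12]
    N5 x:[109/3,115/3] y:[35,44] z:[98/3,106/3] -> miss, prune
    N6 x:[103/3,40] y:[46,52] z:[36,109/3] -> miss, prune
    N12 x:[103/3,106/3] y:[51,55] z:[29,91/3] -> miss, prune
  N15 x:[103/3,118/3] y:[11,32] z:[79/3,113/3] -> miss, prune
  N16 x:[82/3,33] y:[18,33] z:[82/3,110/3] -> hit [82/3,33], descend [1, 4, 11, 13]
    N1 x:[94/3,98/3] y:[18,24] z:[109/3,110/3] -> miss, prune
    N4 x:[32,33] y:[27,32] z:[94/3,32] -> hit [32,32] leaf, test {P19@t=32}
    N11 x:[91/3,97/3] y:[20,30] z:[82/3,97/3] -> miss, prune
    N13 x:[82/3,97/3] y:[26,33] z:[32,36] -> hit [32,97/3] leaf, test {P3@t=32, P7(miss)}

order=[0, 3, 9, 5, 6, 12, 15, 16, 1, 4, 11, 13]  |boxes|=12  |leaves|=2  hit=P3

== RESULT ==
3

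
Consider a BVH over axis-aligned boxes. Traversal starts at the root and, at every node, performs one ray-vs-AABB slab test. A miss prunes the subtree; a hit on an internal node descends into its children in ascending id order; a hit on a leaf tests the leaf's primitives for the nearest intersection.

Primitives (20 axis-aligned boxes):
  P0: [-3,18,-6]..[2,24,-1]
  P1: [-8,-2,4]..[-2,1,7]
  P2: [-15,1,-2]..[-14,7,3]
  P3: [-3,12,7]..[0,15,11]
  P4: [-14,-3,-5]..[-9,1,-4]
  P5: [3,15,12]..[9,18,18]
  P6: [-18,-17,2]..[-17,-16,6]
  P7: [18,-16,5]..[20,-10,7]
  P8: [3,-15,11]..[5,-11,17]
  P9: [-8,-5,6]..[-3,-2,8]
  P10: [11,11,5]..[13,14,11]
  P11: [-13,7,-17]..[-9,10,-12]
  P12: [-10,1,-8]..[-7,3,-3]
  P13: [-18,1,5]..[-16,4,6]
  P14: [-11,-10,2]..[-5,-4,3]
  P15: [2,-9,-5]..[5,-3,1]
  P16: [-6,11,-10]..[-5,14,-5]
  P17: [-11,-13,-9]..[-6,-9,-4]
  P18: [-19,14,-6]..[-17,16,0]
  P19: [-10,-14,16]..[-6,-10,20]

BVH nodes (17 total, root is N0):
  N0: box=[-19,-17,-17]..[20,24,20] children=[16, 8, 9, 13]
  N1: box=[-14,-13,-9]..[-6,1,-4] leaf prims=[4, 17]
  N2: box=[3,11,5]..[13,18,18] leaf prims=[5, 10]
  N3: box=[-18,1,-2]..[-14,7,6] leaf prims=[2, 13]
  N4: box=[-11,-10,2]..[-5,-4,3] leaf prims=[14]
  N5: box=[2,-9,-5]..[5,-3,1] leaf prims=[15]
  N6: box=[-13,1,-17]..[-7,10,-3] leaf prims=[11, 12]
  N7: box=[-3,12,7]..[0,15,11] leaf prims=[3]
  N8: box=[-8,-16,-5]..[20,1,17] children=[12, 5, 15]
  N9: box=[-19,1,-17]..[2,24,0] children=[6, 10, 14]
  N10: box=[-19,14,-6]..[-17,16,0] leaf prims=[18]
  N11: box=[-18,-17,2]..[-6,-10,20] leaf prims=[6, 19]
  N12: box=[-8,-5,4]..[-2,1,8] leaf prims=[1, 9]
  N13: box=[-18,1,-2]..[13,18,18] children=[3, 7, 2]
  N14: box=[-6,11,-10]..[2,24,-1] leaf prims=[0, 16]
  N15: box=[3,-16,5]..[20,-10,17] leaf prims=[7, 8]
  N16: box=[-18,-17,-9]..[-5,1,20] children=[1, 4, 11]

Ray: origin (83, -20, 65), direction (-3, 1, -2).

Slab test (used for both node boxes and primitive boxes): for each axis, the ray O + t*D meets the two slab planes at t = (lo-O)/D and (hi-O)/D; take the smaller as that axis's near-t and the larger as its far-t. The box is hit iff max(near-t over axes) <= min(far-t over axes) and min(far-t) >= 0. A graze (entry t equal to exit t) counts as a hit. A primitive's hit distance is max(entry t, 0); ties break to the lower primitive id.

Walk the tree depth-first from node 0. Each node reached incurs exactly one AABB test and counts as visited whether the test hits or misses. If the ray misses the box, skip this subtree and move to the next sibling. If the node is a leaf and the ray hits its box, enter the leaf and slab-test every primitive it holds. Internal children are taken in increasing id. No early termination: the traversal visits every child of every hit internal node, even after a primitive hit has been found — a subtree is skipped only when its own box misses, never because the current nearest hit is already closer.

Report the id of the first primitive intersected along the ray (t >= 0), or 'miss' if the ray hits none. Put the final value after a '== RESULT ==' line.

Trace the traversal:
N0 x:[21,34] y:[3,44] z:[45/2,41] -> hit [45/2,34], descend [8, 9, 13, 16]
  N8 x:[21,91/3] y:[4,21] z:[24,35] -> miss, prune
  N9 x:[27,34] y:[21,44] z:[65/2,41] -> hit [65/2,34], descend [6, 10, 14]
    N6 x:[30,32] y:[21,30] z:[34,41] -> miss, prune
    N10 x:[100/3,34] y:[34,36] z:[65/2,71/2] -> hit [34,34] leaf, test {P18@t=34}
    N14 x:[27,89/3] y:[31,44] z:[33,75/2] -> miss, prune
  N13 x:[70/3,101/3] y:[21,38] z:[47/2,67/2] -> hit [47/2,67/2], descend [2, 3, 7]
    N2 x:[70/3,80/3] y:[31,38] z:[47/2,30] -> miss, prune
    N3 x:[97/3,101/3] y:[21,27] z:[59/2,67/2] -> miss, prune
    N7 x:[83/3,86/3] y:[32,35] z:[27,29] -> miss, prune
  N16 x:[88/3,101/3] y:[3,21] z:[45/2,37] -> miss, prune

order=[0, 8, 9, 6, 10, 14, 13, 2, 3, 7, 16]  |boxes|=11  |leaves|=1  hit=P18

== RESULT ==
18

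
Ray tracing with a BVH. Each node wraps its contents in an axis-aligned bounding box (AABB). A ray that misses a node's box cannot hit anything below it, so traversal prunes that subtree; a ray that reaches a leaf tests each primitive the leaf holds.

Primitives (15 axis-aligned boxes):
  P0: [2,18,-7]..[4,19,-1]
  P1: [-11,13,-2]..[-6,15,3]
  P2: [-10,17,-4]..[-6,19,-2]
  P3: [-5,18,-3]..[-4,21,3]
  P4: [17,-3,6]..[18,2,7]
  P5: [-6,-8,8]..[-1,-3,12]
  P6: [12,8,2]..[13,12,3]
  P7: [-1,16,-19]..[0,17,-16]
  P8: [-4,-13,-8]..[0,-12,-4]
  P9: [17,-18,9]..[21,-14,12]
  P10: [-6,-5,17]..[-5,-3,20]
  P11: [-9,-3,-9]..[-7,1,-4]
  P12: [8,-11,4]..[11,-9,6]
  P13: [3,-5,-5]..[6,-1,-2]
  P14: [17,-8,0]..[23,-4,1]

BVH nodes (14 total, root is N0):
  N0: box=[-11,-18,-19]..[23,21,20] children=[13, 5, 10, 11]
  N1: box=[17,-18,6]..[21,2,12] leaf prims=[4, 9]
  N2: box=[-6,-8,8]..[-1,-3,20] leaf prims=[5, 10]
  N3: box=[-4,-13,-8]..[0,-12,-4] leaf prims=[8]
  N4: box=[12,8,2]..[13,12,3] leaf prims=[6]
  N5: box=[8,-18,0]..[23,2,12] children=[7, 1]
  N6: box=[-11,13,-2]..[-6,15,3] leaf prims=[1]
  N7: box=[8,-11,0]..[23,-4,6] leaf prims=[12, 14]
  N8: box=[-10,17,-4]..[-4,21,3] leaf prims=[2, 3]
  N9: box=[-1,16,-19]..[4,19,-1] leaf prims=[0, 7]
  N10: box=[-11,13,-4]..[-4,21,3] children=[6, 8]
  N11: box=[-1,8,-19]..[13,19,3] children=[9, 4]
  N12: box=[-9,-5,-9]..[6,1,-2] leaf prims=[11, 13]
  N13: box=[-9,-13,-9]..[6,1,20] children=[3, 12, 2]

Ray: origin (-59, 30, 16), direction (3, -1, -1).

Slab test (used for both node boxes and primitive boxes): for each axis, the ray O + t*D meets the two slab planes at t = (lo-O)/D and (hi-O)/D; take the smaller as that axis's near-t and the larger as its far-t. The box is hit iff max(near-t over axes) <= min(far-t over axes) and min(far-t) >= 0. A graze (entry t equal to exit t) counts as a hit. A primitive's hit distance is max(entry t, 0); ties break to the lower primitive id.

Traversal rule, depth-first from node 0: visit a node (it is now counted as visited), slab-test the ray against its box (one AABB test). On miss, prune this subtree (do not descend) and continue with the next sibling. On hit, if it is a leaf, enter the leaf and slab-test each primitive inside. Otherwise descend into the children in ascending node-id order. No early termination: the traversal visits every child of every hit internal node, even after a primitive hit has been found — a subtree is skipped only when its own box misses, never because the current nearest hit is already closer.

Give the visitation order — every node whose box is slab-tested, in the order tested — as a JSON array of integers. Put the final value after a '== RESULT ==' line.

Trace the traversal:
N0 x:[16,82/3] y:[9,48] z:[-4,35] -> hit [16,82/3], descend [5, 10, 11, 13]
  N5 x:[67/3,82/3] y:[28,48] z:[4,16] -> miss, prune
  N10 x:[16,55/3] y:[9,17] z:[13,20] -> hit [16,17], descend [6, 8]
    N6 x:[16,53/3] y:[15,17] z:[13,18] -> hit [16,17] leaf, test {P1@t=16}
    N8 x:[49/3,55/3] y:[9,13] z:[13,20] -> miss, prune
  N11 x:[58/3,24] y:[11,22] z:[13,35] -> hit [58/3,22], descend [4, 9]
    N4 x:[71/3,24] y:[18,22] z:[13,14] -> miss, prune
    N9 x:[58/3,21] y:[11,14] z:[17,35] -> miss, prune
  N13 x:[50/3,65/3] y:[29,43] z:[-4,25] -> miss, prune

9 AABB tests over nodes [0, 5, 10, 6, 8, 11, 4, 9, 13]; 1 leaf entered; closest P1.

== RESULT ==
[0, 5, 10, 6, 8, 11, 4, 9, 13]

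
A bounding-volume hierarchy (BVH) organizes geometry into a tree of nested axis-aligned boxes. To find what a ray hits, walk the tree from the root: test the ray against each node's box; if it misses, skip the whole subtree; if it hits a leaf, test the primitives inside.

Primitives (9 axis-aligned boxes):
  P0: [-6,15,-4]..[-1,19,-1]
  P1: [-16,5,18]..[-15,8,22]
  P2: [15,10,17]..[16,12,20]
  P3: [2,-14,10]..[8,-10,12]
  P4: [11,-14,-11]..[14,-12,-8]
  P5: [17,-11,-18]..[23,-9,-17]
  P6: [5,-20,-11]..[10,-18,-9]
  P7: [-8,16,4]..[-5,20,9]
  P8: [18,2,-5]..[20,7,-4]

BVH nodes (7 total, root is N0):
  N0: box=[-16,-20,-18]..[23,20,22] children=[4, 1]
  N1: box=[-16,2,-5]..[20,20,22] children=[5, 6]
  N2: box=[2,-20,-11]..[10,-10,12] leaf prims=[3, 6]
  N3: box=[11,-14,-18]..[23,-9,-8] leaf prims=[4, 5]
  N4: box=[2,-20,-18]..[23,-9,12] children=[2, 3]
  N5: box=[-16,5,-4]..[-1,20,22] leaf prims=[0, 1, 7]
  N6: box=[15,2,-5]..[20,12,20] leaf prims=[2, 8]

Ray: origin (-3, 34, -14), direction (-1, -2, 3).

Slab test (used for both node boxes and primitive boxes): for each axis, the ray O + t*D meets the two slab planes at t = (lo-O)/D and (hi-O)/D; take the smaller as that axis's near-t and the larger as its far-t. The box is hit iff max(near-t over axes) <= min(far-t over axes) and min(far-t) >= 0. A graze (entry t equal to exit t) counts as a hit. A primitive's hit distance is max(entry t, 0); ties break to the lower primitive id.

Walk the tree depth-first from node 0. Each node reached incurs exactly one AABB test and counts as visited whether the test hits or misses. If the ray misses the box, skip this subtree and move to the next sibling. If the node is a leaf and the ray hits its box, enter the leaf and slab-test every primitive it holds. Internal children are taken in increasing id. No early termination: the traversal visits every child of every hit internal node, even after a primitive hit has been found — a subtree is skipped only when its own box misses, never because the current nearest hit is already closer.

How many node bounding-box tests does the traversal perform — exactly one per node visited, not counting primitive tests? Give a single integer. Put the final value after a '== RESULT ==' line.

Trace the traversal:
N0 x:[-26,13] y:[7,27] z:[-4/3,12] -> hit [7,12], descend [1, 4]
  N1 x:[-23,13] y:[7,16] z:[3,12] -> hit [7,12], descend [5, 6]
    N5 x:[-2,13] y:[7,29/2] z:[10/3,12] -> hit [7,12] leaf, test {P0(miss), P1(miss), P7(miss)}
    N6 x:[-23,-18] y:[11,16] z:[3,34/3] -> miss, prune
  N4 x:[-26,-5] y:[43/2,27] z:[-4/3,26/3] -> miss, prune

order=[0, 1, 5, 6, 4]  |boxes|=5  |leaves|=1  hit=miss

== RESULT ==
5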